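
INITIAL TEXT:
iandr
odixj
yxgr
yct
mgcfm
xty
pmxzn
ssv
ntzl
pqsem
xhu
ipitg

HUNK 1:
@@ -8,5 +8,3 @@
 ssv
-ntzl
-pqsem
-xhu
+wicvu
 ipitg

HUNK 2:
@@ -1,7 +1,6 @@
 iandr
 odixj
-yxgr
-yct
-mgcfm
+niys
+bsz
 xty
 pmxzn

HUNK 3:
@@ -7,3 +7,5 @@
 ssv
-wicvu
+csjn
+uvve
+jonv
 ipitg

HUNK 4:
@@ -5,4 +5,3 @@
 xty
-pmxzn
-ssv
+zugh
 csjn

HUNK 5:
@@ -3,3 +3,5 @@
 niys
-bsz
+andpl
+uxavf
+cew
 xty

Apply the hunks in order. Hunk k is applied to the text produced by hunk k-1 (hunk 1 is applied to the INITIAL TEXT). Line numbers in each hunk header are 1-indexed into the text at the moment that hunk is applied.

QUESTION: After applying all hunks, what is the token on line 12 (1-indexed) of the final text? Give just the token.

Answer: ipitg

Derivation:
Hunk 1: at line 8 remove [ntzl,pqsem,xhu] add [wicvu] -> 10 lines: iandr odixj yxgr yct mgcfm xty pmxzn ssv wicvu ipitg
Hunk 2: at line 1 remove [yxgr,yct,mgcfm] add [niys,bsz] -> 9 lines: iandr odixj niys bsz xty pmxzn ssv wicvu ipitg
Hunk 3: at line 7 remove [wicvu] add [csjn,uvve,jonv] -> 11 lines: iandr odixj niys bsz xty pmxzn ssv csjn uvve jonv ipitg
Hunk 4: at line 5 remove [pmxzn,ssv] add [zugh] -> 10 lines: iandr odixj niys bsz xty zugh csjn uvve jonv ipitg
Hunk 5: at line 3 remove [bsz] add [andpl,uxavf,cew] -> 12 lines: iandr odixj niys andpl uxavf cew xty zugh csjn uvve jonv ipitg
Final line 12: ipitg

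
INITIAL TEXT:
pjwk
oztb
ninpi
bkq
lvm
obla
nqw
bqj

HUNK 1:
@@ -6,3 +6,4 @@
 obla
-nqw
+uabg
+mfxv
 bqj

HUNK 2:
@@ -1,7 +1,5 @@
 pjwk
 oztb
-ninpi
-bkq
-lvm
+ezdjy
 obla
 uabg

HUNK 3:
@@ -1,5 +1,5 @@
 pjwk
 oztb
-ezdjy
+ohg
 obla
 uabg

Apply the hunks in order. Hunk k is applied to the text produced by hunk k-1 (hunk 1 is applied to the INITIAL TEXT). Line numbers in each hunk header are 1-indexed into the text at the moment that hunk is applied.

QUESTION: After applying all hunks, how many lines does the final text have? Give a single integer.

Answer: 7

Derivation:
Hunk 1: at line 6 remove [nqw] add [uabg,mfxv] -> 9 lines: pjwk oztb ninpi bkq lvm obla uabg mfxv bqj
Hunk 2: at line 1 remove [ninpi,bkq,lvm] add [ezdjy] -> 7 lines: pjwk oztb ezdjy obla uabg mfxv bqj
Hunk 3: at line 1 remove [ezdjy] add [ohg] -> 7 lines: pjwk oztb ohg obla uabg mfxv bqj
Final line count: 7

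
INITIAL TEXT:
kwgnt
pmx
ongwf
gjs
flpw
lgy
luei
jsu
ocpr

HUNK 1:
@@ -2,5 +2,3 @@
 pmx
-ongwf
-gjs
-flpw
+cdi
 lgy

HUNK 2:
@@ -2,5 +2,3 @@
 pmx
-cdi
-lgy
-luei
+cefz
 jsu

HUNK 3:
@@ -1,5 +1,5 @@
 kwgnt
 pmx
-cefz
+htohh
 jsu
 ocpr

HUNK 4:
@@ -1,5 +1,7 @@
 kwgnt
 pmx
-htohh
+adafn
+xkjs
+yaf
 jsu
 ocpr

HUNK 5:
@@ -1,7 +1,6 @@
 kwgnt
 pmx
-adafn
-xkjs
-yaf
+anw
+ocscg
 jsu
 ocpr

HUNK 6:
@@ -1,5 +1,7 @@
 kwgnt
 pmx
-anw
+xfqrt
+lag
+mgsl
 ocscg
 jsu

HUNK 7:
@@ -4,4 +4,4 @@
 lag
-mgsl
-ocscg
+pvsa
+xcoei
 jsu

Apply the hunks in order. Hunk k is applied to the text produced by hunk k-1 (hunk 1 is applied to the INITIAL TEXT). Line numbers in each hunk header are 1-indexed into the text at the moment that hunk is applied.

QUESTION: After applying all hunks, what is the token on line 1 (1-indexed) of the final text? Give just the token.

Hunk 1: at line 2 remove [ongwf,gjs,flpw] add [cdi] -> 7 lines: kwgnt pmx cdi lgy luei jsu ocpr
Hunk 2: at line 2 remove [cdi,lgy,luei] add [cefz] -> 5 lines: kwgnt pmx cefz jsu ocpr
Hunk 3: at line 1 remove [cefz] add [htohh] -> 5 lines: kwgnt pmx htohh jsu ocpr
Hunk 4: at line 1 remove [htohh] add [adafn,xkjs,yaf] -> 7 lines: kwgnt pmx adafn xkjs yaf jsu ocpr
Hunk 5: at line 1 remove [adafn,xkjs,yaf] add [anw,ocscg] -> 6 lines: kwgnt pmx anw ocscg jsu ocpr
Hunk 6: at line 1 remove [anw] add [xfqrt,lag,mgsl] -> 8 lines: kwgnt pmx xfqrt lag mgsl ocscg jsu ocpr
Hunk 7: at line 4 remove [mgsl,ocscg] add [pvsa,xcoei] -> 8 lines: kwgnt pmx xfqrt lag pvsa xcoei jsu ocpr
Final line 1: kwgnt

Answer: kwgnt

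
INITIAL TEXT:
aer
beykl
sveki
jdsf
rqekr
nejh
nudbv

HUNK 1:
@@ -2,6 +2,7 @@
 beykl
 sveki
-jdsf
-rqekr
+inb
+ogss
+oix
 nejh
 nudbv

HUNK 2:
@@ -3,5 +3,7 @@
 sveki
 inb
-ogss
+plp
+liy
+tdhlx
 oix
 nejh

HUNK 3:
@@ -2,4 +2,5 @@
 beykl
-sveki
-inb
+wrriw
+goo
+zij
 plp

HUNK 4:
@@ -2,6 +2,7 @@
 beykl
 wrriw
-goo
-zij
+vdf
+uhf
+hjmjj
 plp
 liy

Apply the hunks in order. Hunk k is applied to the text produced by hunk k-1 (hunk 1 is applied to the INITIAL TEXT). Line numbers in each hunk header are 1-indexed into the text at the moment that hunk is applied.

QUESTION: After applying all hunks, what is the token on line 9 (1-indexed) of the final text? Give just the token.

Answer: tdhlx

Derivation:
Hunk 1: at line 2 remove [jdsf,rqekr] add [inb,ogss,oix] -> 8 lines: aer beykl sveki inb ogss oix nejh nudbv
Hunk 2: at line 3 remove [ogss] add [plp,liy,tdhlx] -> 10 lines: aer beykl sveki inb plp liy tdhlx oix nejh nudbv
Hunk 3: at line 2 remove [sveki,inb] add [wrriw,goo,zij] -> 11 lines: aer beykl wrriw goo zij plp liy tdhlx oix nejh nudbv
Hunk 4: at line 2 remove [goo,zij] add [vdf,uhf,hjmjj] -> 12 lines: aer beykl wrriw vdf uhf hjmjj plp liy tdhlx oix nejh nudbv
Final line 9: tdhlx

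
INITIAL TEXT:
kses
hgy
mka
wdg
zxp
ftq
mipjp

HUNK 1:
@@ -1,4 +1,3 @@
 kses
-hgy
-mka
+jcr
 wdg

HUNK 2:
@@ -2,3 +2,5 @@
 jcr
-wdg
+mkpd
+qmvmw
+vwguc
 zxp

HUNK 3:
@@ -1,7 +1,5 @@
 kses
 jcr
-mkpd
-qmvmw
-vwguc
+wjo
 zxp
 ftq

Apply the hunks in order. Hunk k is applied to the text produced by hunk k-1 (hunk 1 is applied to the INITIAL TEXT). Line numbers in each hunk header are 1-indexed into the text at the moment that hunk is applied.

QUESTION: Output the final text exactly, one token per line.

Answer: kses
jcr
wjo
zxp
ftq
mipjp

Derivation:
Hunk 1: at line 1 remove [hgy,mka] add [jcr] -> 6 lines: kses jcr wdg zxp ftq mipjp
Hunk 2: at line 2 remove [wdg] add [mkpd,qmvmw,vwguc] -> 8 lines: kses jcr mkpd qmvmw vwguc zxp ftq mipjp
Hunk 3: at line 1 remove [mkpd,qmvmw,vwguc] add [wjo] -> 6 lines: kses jcr wjo zxp ftq mipjp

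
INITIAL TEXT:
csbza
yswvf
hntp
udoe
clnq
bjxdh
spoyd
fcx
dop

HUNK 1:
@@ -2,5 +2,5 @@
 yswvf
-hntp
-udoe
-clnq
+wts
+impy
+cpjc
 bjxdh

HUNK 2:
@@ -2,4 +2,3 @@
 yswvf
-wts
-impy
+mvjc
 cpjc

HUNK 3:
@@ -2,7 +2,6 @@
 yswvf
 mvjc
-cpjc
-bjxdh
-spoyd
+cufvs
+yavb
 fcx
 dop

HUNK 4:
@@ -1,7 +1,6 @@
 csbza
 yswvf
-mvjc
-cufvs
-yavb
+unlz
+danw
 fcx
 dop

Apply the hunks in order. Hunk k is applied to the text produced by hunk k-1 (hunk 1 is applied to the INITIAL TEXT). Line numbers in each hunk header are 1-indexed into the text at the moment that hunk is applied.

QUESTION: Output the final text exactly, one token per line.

Hunk 1: at line 2 remove [hntp,udoe,clnq] add [wts,impy,cpjc] -> 9 lines: csbza yswvf wts impy cpjc bjxdh spoyd fcx dop
Hunk 2: at line 2 remove [wts,impy] add [mvjc] -> 8 lines: csbza yswvf mvjc cpjc bjxdh spoyd fcx dop
Hunk 3: at line 2 remove [cpjc,bjxdh,spoyd] add [cufvs,yavb] -> 7 lines: csbza yswvf mvjc cufvs yavb fcx dop
Hunk 4: at line 1 remove [mvjc,cufvs,yavb] add [unlz,danw] -> 6 lines: csbza yswvf unlz danw fcx dop

Answer: csbza
yswvf
unlz
danw
fcx
dop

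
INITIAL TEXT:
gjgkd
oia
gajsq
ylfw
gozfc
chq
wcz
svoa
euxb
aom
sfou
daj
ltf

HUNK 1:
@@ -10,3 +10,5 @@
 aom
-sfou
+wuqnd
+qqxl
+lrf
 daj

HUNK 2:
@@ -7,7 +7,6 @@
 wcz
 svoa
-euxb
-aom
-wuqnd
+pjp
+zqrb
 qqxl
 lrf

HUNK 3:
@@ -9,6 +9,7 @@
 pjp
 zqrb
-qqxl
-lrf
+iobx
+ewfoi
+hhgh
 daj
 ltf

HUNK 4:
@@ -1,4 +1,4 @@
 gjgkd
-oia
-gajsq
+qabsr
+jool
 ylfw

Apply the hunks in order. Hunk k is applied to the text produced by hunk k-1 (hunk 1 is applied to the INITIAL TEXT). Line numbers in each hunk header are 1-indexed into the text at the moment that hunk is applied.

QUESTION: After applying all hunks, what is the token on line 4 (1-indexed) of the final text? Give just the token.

Hunk 1: at line 10 remove [sfou] add [wuqnd,qqxl,lrf] -> 15 lines: gjgkd oia gajsq ylfw gozfc chq wcz svoa euxb aom wuqnd qqxl lrf daj ltf
Hunk 2: at line 7 remove [euxb,aom,wuqnd] add [pjp,zqrb] -> 14 lines: gjgkd oia gajsq ylfw gozfc chq wcz svoa pjp zqrb qqxl lrf daj ltf
Hunk 3: at line 9 remove [qqxl,lrf] add [iobx,ewfoi,hhgh] -> 15 lines: gjgkd oia gajsq ylfw gozfc chq wcz svoa pjp zqrb iobx ewfoi hhgh daj ltf
Hunk 4: at line 1 remove [oia,gajsq] add [qabsr,jool] -> 15 lines: gjgkd qabsr jool ylfw gozfc chq wcz svoa pjp zqrb iobx ewfoi hhgh daj ltf
Final line 4: ylfw

Answer: ylfw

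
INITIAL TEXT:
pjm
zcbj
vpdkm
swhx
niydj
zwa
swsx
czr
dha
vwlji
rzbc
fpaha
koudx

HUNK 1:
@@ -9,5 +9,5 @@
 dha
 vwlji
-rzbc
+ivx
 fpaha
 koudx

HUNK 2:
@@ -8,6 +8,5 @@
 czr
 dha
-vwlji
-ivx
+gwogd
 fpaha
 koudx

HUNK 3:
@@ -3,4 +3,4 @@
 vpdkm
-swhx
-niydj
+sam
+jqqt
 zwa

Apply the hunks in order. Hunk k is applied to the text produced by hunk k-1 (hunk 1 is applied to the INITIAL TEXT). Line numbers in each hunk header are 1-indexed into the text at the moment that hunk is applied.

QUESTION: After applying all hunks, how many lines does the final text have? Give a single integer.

Hunk 1: at line 9 remove [rzbc] add [ivx] -> 13 lines: pjm zcbj vpdkm swhx niydj zwa swsx czr dha vwlji ivx fpaha koudx
Hunk 2: at line 8 remove [vwlji,ivx] add [gwogd] -> 12 lines: pjm zcbj vpdkm swhx niydj zwa swsx czr dha gwogd fpaha koudx
Hunk 3: at line 3 remove [swhx,niydj] add [sam,jqqt] -> 12 lines: pjm zcbj vpdkm sam jqqt zwa swsx czr dha gwogd fpaha koudx
Final line count: 12

Answer: 12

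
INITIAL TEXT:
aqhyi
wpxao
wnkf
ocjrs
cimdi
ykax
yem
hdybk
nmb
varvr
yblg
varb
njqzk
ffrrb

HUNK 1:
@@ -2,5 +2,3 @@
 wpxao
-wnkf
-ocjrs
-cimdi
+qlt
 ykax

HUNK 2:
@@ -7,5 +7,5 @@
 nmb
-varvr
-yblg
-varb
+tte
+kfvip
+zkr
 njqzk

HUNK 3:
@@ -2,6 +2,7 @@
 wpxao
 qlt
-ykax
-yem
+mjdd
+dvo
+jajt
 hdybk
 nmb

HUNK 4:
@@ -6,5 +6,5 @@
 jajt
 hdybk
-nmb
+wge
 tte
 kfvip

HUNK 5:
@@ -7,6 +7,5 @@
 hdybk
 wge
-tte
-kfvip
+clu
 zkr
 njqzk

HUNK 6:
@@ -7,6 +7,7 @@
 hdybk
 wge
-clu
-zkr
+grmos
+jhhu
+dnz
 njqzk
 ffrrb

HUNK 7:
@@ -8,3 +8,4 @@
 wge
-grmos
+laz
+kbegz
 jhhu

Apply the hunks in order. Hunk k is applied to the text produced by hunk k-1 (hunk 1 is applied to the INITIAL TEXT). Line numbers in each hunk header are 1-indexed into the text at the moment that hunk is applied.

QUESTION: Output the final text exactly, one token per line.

Answer: aqhyi
wpxao
qlt
mjdd
dvo
jajt
hdybk
wge
laz
kbegz
jhhu
dnz
njqzk
ffrrb

Derivation:
Hunk 1: at line 2 remove [wnkf,ocjrs,cimdi] add [qlt] -> 12 lines: aqhyi wpxao qlt ykax yem hdybk nmb varvr yblg varb njqzk ffrrb
Hunk 2: at line 7 remove [varvr,yblg,varb] add [tte,kfvip,zkr] -> 12 lines: aqhyi wpxao qlt ykax yem hdybk nmb tte kfvip zkr njqzk ffrrb
Hunk 3: at line 2 remove [ykax,yem] add [mjdd,dvo,jajt] -> 13 lines: aqhyi wpxao qlt mjdd dvo jajt hdybk nmb tte kfvip zkr njqzk ffrrb
Hunk 4: at line 6 remove [nmb] add [wge] -> 13 lines: aqhyi wpxao qlt mjdd dvo jajt hdybk wge tte kfvip zkr njqzk ffrrb
Hunk 5: at line 7 remove [tte,kfvip] add [clu] -> 12 lines: aqhyi wpxao qlt mjdd dvo jajt hdybk wge clu zkr njqzk ffrrb
Hunk 6: at line 7 remove [clu,zkr] add [grmos,jhhu,dnz] -> 13 lines: aqhyi wpxao qlt mjdd dvo jajt hdybk wge grmos jhhu dnz njqzk ffrrb
Hunk 7: at line 8 remove [grmos] add [laz,kbegz] -> 14 lines: aqhyi wpxao qlt mjdd dvo jajt hdybk wge laz kbegz jhhu dnz njqzk ffrrb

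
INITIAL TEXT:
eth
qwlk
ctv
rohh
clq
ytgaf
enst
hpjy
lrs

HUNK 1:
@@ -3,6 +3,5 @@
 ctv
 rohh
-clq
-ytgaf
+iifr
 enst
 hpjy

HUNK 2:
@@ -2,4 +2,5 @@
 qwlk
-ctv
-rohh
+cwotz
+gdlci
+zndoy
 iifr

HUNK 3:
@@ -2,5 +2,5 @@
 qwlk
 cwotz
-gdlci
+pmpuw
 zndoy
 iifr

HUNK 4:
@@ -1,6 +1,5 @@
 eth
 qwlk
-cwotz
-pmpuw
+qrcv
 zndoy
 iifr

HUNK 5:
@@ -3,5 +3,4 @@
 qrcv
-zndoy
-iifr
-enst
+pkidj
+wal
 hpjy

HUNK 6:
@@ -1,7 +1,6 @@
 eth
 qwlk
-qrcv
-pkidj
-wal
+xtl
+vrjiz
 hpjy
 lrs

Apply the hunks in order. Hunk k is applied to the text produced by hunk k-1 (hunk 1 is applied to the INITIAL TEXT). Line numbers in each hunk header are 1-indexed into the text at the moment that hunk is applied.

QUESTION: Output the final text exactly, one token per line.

Answer: eth
qwlk
xtl
vrjiz
hpjy
lrs

Derivation:
Hunk 1: at line 3 remove [clq,ytgaf] add [iifr] -> 8 lines: eth qwlk ctv rohh iifr enst hpjy lrs
Hunk 2: at line 2 remove [ctv,rohh] add [cwotz,gdlci,zndoy] -> 9 lines: eth qwlk cwotz gdlci zndoy iifr enst hpjy lrs
Hunk 3: at line 2 remove [gdlci] add [pmpuw] -> 9 lines: eth qwlk cwotz pmpuw zndoy iifr enst hpjy lrs
Hunk 4: at line 1 remove [cwotz,pmpuw] add [qrcv] -> 8 lines: eth qwlk qrcv zndoy iifr enst hpjy lrs
Hunk 5: at line 3 remove [zndoy,iifr,enst] add [pkidj,wal] -> 7 lines: eth qwlk qrcv pkidj wal hpjy lrs
Hunk 6: at line 1 remove [qrcv,pkidj,wal] add [xtl,vrjiz] -> 6 lines: eth qwlk xtl vrjiz hpjy lrs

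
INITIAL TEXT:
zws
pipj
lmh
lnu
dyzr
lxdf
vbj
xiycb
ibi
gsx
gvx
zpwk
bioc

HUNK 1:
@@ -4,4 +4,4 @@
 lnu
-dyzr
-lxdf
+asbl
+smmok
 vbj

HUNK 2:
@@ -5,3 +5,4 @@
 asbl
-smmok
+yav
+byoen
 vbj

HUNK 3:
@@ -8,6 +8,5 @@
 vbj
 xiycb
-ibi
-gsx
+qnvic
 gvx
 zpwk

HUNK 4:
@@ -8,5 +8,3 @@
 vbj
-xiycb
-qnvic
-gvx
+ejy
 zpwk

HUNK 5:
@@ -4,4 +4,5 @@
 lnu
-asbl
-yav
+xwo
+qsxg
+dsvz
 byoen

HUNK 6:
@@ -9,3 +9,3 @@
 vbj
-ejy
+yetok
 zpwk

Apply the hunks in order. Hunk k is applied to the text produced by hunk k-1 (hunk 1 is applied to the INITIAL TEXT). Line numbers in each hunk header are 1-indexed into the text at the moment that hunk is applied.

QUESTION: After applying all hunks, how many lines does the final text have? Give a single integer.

Hunk 1: at line 4 remove [dyzr,lxdf] add [asbl,smmok] -> 13 lines: zws pipj lmh lnu asbl smmok vbj xiycb ibi gsx gvx zpwk bioc
Hunk 2: at line 5 remove [smmok] add [yav,byoen] -> 14 lines: zws pipj lmh lnu asbl yav byoen vbj xiycb ibi gsx gvx zpwk bioc
Hunk 3: at line 8 remove [ibi,gsx] add [qnvic] -> 13 lines: zws pipj lmh lnu asbl yav byoen vbj xiycb qnvic gvx zpwk bioc
Hunk 4: at line 8 remove [xiycb,qnvic,gvx] add [ejy] -> 11 lines: zws pipj lmh lnu asbl yav byoen vbj ejy zpwk bioc
Hunk 5: at line 4 remove [asbl,yav] add [xwo,qsxg,dsvz] -> 12 lines: zws pipj lmh lnu xwo qsxg dsvz byoen vbj ejy zpwk bioc
Hunk 6: at line 9 remove [ejy] add [yetok] -> 12 lines: zws pipj lmh lnu xwo qsxg dsvz byoen vbj yetok zpwk bioc
Final line count: 12

Answer: 12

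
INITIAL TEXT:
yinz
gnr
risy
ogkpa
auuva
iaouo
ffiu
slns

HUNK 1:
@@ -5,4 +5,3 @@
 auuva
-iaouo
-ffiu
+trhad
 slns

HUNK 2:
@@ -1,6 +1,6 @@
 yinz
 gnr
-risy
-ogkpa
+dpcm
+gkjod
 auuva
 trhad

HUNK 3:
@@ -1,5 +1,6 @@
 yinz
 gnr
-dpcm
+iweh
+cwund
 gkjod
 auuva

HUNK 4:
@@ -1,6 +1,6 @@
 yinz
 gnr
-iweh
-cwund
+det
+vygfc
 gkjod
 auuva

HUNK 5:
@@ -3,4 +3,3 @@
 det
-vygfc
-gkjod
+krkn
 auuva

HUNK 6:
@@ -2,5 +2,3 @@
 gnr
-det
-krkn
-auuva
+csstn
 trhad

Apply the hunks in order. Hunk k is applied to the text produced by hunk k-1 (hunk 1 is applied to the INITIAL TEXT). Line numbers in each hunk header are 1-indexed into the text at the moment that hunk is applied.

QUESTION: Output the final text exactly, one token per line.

Answer: yinz
gnr
csstn
trhad
slns

Derivation:
Hunk 1: at line 5 remove [iaouo,ffiu] add [trhad] -> 7 lines: yinz gnr risy ogkpa auuva trhad slns
Hunk 2: at line 1 remove [risy,ogkpa] add [dpcm,gkjod] -> 7 lines: yinz gnr dpcm gkjod auuva trhad slns
Hunk 3: at line 1 remove [dpcm] add [iweh,cwund] -> 8 lines: yinz gnr iweh cwund gkjod auuva trhad slns
Hunk 4: at line 1 remove [iweh,cwund] add [det,vygfc] -> 8 lines: yinz gnr det vygfc gkjod auuva trhad slns
Hunk 5: at line 3 remove [vygfc,gkjod] add [krkn] -> 7 lines: yinz gnr det krkn auuva trhad slns
Hunk 6: at line 2 remove [det,krkn,auuva] add [csstn] -> 5 lines: yinz gnr csstn trhad slns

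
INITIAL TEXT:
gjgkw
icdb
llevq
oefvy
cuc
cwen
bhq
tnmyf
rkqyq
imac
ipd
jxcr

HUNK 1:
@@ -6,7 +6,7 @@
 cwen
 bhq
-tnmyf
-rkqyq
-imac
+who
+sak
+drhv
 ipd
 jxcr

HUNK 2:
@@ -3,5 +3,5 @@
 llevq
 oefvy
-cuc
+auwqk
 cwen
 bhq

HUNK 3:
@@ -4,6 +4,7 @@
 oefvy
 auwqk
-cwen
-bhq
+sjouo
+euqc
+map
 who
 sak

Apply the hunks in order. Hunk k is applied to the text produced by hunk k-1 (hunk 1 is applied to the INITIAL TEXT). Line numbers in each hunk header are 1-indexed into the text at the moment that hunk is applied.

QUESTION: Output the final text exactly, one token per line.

Answer: gjgkw
icdb
llevq
oefvy
auwqk
sjouo
euqc
map
who
sak
drhv
ipd
jxcr

Derivation:
Hunk 1: at line 6 remove [tnmyf,rkqyq,imac] add [who,sak,drhv] -> 12 lines: gjgkw icdb llevq oefvy cuc cwen bhq who sak drhv ipd jxcr
Hunk 2: at line 3 remove [cuc] add [auwqk] -> 12 lines: gjgkw icdb llevq oefvy auwqk cwen bhq who sak drhv ipd jxcr
Hunk 3: at line 4 remove [cwen,bhq] add [sjouo,euqc,map] -> 13 lines: gjgkw icdb llevq oefvy auwqk sjouo euqc map who sak drhv ipd jxcr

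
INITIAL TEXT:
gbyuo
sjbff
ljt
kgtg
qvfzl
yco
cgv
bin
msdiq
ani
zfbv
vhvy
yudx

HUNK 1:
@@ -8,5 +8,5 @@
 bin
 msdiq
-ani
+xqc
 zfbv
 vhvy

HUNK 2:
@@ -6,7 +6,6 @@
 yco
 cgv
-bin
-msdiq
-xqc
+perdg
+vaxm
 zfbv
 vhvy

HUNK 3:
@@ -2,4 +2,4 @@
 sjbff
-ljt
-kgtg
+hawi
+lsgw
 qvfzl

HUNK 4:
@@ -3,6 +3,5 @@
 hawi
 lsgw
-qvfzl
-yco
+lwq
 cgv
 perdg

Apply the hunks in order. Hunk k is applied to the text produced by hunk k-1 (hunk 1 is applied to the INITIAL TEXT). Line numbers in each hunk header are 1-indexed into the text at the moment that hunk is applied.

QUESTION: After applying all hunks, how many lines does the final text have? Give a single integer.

Answer: 11

Derivation:
Hunk 1: at line 8 remove [ani] add [xqc] -> 13 lines: gbyuo sjbff ljt kgtg qvfzl yco cgv bin msdiq xqc zfbv vhvy yudx
Hunk 2: at line 6 remove [bin,msdiq,xqc] add [perdg,vaxm] -> 12 lines: gbyuo sjbff ljt kgtg qvfzl yco cgv perdg vaxm zfbv vhvy yudx
Hunk 3: at line 2 remove [ljt,kgtg] add [hawi,lsgw] -> 12 lines: gbyuo sjbff hawi lsgw qvfzl yco cgv perdg vaxm zfbv vhvy yudx
Hunk 4: at line 3 remove [qvfzl,yco] add [lwq] -> 11 lines: gbyuo sjbff hawi lsgw lwq cgv perdg vaxm zfbv vhvy yudx
Final line count: 11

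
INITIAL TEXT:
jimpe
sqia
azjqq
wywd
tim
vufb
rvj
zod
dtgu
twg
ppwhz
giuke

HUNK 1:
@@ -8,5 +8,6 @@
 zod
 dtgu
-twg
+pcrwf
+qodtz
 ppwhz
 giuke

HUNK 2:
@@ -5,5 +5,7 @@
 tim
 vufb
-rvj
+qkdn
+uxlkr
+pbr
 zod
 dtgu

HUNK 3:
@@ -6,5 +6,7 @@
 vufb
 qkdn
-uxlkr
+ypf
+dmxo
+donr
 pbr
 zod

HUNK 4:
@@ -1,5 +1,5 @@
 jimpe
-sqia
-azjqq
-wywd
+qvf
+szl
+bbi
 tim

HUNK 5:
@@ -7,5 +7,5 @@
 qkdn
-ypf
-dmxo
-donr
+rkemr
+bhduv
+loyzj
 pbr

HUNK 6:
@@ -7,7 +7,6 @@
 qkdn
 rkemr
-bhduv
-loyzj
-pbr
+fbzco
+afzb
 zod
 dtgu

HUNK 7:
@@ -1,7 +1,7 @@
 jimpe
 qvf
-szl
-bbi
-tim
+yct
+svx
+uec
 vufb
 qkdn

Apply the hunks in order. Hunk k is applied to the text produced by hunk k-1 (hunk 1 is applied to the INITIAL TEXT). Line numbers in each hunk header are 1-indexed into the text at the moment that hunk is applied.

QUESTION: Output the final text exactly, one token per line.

Hunk 1: at line 8 remove [twg] add [pcrwf,qodtz] -> 13 lines: jimpe sqia azjqq wywd tim vufb rvj zod dtgu pcrwf qodtz ppwhz giuke
Hunk 2: at line 5 remove [rvj] add [qkdn,uxlkr,pbr] -> 15 lines: jimpe sqia azjqq wywd tim vufb qkdn uxlkr pbr zod dtgu pcrwf qodtz ppwhz giuke
Hunk 3: at line 6 remove [uxlkr] add [ypf,dmxo,donr] -> 17 lines: jimpe sqia azjqq wywd tim vufb qkdn ypf dmxo donr pbr zod dtgu pcrwf qodtz ppwhz giuke
Hunk 4: at line 1 remove [sqia,azjqq,wywd] add [qvf,szl,bbi] -> 17 lines: jimpe qvf szl bbi tim vufb qkdn ypf dmxo donr pbr zod dtgu pcrwf qodtz ppwhz giuke
Hunk 5: at line 7 remove [ypf,dmxo,donr] add [rkemr,bhduv,loyzj] -> 17 lines: jimpe qvf szl bbi tim vufb qkdn rkemr bhduv loyzj pbr zod dtgu pcrwf qodtz ppwhz giuke
Hunk 6: at line 7 remove [bhduv,loyzj,pbr] add [fbzco,afzb] -> 16 lines: jimpe qvf szl bbi tim vufb qkdn rkemr fbzco afzb zod dtgu pcrwf qodtz ppwhz giuke
Hunk 7: at line 1 remove [szl,bbi,tim] add [yct,svx,uec] -> 16 lines: jimpe qvf yct svx uec vufb qkdn rkemr fbzco afzb zod dtgu pcrwf qodtz ppwhz giuke

Answer: jimpe
qvf
yct
svx
uec
vufb
qkdn
rkemr
fbzco
afzb
zod
dtgu
pcrwf
qodtz
ppwhz
giuke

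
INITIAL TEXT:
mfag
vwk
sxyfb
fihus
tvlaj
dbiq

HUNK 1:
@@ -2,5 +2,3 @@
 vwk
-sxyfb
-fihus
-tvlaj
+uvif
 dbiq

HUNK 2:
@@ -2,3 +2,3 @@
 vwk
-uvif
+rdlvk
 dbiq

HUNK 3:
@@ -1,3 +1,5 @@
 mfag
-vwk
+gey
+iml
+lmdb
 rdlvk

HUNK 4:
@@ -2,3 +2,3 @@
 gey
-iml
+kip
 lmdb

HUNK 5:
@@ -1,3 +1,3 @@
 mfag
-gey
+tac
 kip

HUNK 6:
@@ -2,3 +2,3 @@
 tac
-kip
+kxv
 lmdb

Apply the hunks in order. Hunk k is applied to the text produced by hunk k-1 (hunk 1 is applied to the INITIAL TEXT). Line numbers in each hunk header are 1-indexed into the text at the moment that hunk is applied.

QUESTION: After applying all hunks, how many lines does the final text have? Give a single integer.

Hunk 1: at line 2 remove [sxyfb,fihus,tvlaj] add [uvif] -> 4 lines: mfag vwk uvif dbiq
Hunk 2: at line 2 remove [uvif] add [rdlvk] -> 4 lines: mfag vwk rdlvk dbiq
Hunk 3: at line 1 remove [vwk] add [gey,iml,lmdb] -> 6 lines: mfag gey iml lmdb rdlvk dbiq
Hunk 4: at line 2 remove [iml] add [kip] -> 6 lines: mfag gey kip lmdb rdlvk dbiq
Hunk 5: at line 1 remove [gey] add [tac] -> 6 lines: mfag tac kip lmdb rdlvk dbiq
Hunk 6: at line 2 remove [kip] add [kxv] -> 6 lines: mfag tac kxv lmdb rdlvk dbiq
Final line count: 6

Answer: 6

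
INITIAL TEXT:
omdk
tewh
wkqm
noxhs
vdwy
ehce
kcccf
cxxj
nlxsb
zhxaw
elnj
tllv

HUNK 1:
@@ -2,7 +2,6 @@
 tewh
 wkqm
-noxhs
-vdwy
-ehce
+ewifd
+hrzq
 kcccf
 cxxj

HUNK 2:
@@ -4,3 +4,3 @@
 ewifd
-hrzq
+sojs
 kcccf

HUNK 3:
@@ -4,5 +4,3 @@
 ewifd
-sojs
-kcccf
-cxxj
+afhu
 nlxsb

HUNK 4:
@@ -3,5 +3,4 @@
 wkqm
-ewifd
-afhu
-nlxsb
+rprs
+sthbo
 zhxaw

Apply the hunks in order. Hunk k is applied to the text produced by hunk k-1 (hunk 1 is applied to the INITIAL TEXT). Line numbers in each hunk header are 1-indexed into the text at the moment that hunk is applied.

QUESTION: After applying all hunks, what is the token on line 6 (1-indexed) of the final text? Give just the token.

Answer: zhxaw

Derivation:
Hunk 1: at line 2 remove [noxhs,vdwy,ehce] add [ewifd,hrzq] -> 11 lines: omdk tewh wkqm ewifd hrzq kcccf cxxj nlxsb zhxaw elnj tllv
Hunk 2: at line 4 remove [hrzq] add [sojs] -> 11 lines: omdk tewh wkqm ewifd sojs kcccf cxxj nlxsb zhxaw elnj tllv
Hunk 3: at line 4 remove [sojs,kcccf,cxxj] add [afhu] -> 9 lines: omdk tewh wkqm ewifd afhu nlxsb zhxaw elnj tllv
Hunk 4: at line 3 remove [ewifd,afhu,nlxsb] add [rprs,sthbo] -> 8 lines: omdk tewh wkqm rprs sthbo zhxaw elnj tllv
Final line 6: zhxaw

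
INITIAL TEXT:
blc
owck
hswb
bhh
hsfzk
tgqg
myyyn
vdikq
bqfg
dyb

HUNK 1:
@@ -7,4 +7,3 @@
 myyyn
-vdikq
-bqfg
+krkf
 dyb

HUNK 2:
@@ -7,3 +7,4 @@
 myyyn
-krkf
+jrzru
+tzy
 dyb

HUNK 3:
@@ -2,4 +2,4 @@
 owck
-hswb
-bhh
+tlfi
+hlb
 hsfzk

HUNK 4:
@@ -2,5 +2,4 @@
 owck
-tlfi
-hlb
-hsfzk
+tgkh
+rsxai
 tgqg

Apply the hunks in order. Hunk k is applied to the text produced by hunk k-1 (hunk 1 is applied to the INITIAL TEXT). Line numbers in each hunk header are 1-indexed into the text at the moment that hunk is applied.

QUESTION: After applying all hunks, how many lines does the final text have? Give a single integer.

Answer: 9

Derivation:
Hunk 1: at line 7 remove [vdikq,bqfg] add [krkf] -> 9 lines: blc owck hswb bhh hsfzk tgqg myyyn krkf dyb
Hunk 2: at line 7 remove [krkf] add [jrzru,tzy] -> 10 lines: blc owck hswb bhh hsfzk tgqg myyyn jrzru tzy dyb
Hunk 3: at line 2 remove [hswb,bhh] add [tlfi,hlb] -> 10 lines: blc owck tlfi hlb hsfzk tgqg myyyn jrzru tzy dyb
Hunk 4: at line 2 remove [tlfi,hlb,hsfzk] add [tgkh,rsxai] -> 9 lines: blc owck tgkh rsxai tgqg myyyn jrzru tzy dyb
Final line count: 9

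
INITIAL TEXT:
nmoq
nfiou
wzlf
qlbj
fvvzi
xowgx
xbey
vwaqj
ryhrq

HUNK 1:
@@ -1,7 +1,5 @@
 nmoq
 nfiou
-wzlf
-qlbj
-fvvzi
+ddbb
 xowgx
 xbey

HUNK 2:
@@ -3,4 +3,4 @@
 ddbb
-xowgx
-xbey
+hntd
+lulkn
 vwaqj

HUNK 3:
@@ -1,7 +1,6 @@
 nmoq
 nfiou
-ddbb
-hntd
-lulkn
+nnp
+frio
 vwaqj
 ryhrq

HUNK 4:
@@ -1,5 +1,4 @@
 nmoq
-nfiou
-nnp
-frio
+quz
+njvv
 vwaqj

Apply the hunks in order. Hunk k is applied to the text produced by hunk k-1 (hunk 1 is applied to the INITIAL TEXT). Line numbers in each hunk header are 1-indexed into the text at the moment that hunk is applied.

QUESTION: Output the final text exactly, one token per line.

Answer: nmoq
quz
njvv
vwaqj
ryhrq

Derivation:
Hunk 1: at line 1 remove [wzlf,qlbj,fvvzi] add [ddbb] -> 7 lines: nmoq nfiou ddbb xowgx xbey vwaqj ryhrq
Hunk 2: at line 3 remove [xowgx,xbey] add [hntd,lulkn] -> 7 lines: nmoq nfiou ddbb hntd lulkn vwaqj ryhrq
Hunk 3: at line 1 remove [ddbb,hntd,lulkn] add [nnp,frio] -> 6 lines: nmoq nfiou nnp frio vwaqj ryhrq
Hunk 4: at line 1 remove [nfiou,nnp,frio] add [quz,njvv] -> 5 lines: nmoq quz njvv vwaqj ryhrq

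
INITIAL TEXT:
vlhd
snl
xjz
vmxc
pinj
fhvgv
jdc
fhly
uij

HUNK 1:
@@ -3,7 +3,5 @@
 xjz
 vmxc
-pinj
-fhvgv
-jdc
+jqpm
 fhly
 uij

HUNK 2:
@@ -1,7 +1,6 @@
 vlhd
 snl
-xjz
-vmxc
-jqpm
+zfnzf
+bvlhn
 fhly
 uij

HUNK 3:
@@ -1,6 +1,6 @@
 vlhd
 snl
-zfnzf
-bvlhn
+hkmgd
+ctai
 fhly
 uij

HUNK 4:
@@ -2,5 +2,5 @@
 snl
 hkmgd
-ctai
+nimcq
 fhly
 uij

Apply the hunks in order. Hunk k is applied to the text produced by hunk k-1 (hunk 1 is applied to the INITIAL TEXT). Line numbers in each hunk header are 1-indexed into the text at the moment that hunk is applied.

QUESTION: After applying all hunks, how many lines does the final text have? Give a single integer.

Hunk 1: at line 3 remove [pinj,fhvgv,jdc] add [jqpm] -> 7 lines: vlhd snl xjz vmxc jqpm fhly uij
Hunk 2: at line 1 remove [xjz,vmxc,jqpm] add [zfnzf,bvlhn] -> 6 lines: vlhd snl zfnzf bvlhn fhly uij
Hunk 3: at line 1 remove [zfnzf,bvlhn] add [hkmgd,ctai] -> 6 lines: vlhd snl hkmgd ctai fhly uij
Hunk 4: at line 2 remove [ctai] add [nimcq] -> 6 lines: vlhd snl hkmgd nimcq fhly uij
Final line count: 6

Answer: 6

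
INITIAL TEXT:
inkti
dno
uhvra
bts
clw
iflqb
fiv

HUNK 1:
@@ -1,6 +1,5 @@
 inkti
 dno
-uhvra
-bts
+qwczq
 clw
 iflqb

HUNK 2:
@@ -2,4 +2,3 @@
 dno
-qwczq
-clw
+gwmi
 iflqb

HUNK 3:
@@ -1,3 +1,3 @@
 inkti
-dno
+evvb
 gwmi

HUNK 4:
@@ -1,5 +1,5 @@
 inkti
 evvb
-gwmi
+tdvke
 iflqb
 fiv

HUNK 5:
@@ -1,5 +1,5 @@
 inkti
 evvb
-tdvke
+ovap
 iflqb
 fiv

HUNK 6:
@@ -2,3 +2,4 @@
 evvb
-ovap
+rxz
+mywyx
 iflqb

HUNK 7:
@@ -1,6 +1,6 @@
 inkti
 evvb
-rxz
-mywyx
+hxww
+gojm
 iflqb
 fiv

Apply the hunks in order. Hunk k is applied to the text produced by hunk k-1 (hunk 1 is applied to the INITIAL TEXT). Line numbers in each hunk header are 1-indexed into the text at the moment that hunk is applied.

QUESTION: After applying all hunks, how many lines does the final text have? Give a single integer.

Hunk 1: at line 1 remove [uhvra,bts] add [qwczq] -> 6 lines: inkti dno qwczq clw iflqb fiv
Hunk 2: at line 2 remove [qwczq,clw] add [gwmi] -> 5 lines: inkti dno gwmi iflqb fiv
Hunk 3: at line 1 remove [dno] add [evvb] -> 5 lines: inkti evvb gwmi iflqb fiv
Hunk 4: at line 1 remove [gwmi] add [tdvke] -> 5 lines: inkti evvb tdvke iflqb fiv
Hunk 5: at line 1 remove [tdvke] add [ovap] -> 5 lines: inkti evvb ovap iflqb fiv
Hunk 6: at line 2 remove [ovap] add [rxz,mywyx] -> 6 lines: inkti evvb rxz mywyx iflqb fiv
Hunk 7: at line 1 remove [rxz,mywyx] add [hxww,gojm] -> 6 lines: inkti evvb hxww gojm iflqb fiv
Final line count: 6

Answer: 6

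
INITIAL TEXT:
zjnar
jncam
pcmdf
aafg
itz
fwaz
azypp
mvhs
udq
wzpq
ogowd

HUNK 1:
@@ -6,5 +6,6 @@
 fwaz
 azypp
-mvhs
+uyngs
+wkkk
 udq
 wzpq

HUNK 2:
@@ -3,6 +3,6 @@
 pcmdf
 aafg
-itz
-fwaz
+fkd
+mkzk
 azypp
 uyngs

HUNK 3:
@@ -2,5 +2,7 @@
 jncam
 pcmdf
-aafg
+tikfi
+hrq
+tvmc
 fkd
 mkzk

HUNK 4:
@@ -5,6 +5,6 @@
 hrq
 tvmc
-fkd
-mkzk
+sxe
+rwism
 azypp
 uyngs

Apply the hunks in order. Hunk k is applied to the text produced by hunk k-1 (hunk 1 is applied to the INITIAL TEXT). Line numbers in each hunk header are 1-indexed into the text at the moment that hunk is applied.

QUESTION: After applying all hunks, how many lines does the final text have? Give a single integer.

Answer: 14

Derivation:
Hunk 1: at line 6 remove [mvhs] add [uyngs,wkkk] -> 12 lines: zjnar jncam pcmdf aafg itz fwaz azypp uyngs wkkk udq wzpq ogowd
Hunk 2: at line 3 remove [itz,fwaz] add [fkd,mkzk] -> 12 lines: zjnar jncam pcmdf aafg fkd mkzk azypp uyngs wkkk udq wzpq ogowd
Hunk 3: at line 2 remove [aafg] add [tikfi,hrq,tvmc] -> 14 lines: zjnar jncam pcmdf tikfi hrq tvmc fkd mkzk azypp uyngs wkkk udq wzpq ogowd
Hunk 4: at line 5 remove [fkd,mkzk] add [sxe,rwism] -> 14 lines: zjnar jncam pcmdf tikfi hrq tvmc sxe rwism azypp uyngs wkkk udq wzpq ogowd
Final line count: 14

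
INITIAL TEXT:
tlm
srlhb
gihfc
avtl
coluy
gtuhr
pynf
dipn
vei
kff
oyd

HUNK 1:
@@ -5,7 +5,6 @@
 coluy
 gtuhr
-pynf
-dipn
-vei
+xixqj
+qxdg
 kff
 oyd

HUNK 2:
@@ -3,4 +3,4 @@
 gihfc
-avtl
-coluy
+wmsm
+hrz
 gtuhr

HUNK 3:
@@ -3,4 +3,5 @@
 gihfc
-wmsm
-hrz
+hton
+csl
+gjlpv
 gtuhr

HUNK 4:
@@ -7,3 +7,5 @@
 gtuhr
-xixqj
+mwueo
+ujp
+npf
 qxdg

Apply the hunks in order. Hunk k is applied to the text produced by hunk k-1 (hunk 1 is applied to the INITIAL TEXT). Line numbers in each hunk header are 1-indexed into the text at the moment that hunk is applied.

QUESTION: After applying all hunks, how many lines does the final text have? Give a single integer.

Hunk 1: at line 5 remove [pynf,dipn,vei] add [xixqj,qxdg] -> 10 lines: tlm srlhb gihfc avtl coluy gtuhr xixqj qxdg kff oyd
Hunk 2: at line 3 remove [avtl,coluy] add [wmsm,hrz] -> 10 lines: tlm srlhb gihfc wmsm hrz gtuhr xixqj qxdg kff oyd
Hunk 3: at line 3 remove [wmsm,hrz] add [hton,csl,gjlpv] -> 11 lines: tlm srlhb gihfc hton csl gjlpv gtuhr xixqj qxdg kff oyd
Hunk 4: at line 7 remove [xixqj] add [mwueo,ujp,npf] -> 13 lines: tlm srlhb gihfc hton csl gjlpv gtuhr mwueo ujp npf qxdg kff oyd
Final line count: 13

Answer: 13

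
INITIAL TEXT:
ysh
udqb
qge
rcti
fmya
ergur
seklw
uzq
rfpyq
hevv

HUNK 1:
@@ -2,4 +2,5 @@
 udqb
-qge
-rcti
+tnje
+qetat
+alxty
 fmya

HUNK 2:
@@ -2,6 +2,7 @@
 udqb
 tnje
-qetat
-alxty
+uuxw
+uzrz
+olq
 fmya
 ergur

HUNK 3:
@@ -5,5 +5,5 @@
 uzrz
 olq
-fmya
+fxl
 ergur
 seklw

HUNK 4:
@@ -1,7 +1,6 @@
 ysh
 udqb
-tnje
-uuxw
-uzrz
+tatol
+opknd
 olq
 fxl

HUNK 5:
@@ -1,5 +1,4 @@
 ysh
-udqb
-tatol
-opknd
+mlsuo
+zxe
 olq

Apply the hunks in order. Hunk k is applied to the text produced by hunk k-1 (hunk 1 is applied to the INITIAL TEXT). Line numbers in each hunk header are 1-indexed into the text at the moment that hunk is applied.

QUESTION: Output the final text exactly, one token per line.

Hunk 1: at line 2 remove [qge,rcti] add [tnje,qetat,alxty] -> 11 lines: ysh udqb tnje qetat alxty fmya ergur seklw uzq rfpyq hevv
Hunk 2: at line 2 remove [qetat,alxty] add [uuxw,uzrz,olq] -> 12 lines: ysh udqb tnje uuxw uzrz olq fmya ergur seklw uzq rfpyq hevv
Hunk 3: at line 5 remove [fmya] add [fxl] -> 12 lines: ysh udqb tnje uuxw uzrz olq fxl ergur seklw uzq rfpyq hevv
Hunk 4: at line 1 remove [tnje,uuxw,uzrz] add [tatol,opknd] -> 11 lines: ysh udqb tatol opknd olq fxl ergur seklw uzq rfpyq hevv
Hunk 5: at line 1 remove [udqb,tatol,opknd] add [mlsuo,zxe] -> 10 lines: ysh mlsuo zxe olq fxl ergur seklw uzq rfpyq hevv

Answer: ysh
mlsuo
zxe
olq
fxl
ergur
seklw
uzq
rfpyq
hevv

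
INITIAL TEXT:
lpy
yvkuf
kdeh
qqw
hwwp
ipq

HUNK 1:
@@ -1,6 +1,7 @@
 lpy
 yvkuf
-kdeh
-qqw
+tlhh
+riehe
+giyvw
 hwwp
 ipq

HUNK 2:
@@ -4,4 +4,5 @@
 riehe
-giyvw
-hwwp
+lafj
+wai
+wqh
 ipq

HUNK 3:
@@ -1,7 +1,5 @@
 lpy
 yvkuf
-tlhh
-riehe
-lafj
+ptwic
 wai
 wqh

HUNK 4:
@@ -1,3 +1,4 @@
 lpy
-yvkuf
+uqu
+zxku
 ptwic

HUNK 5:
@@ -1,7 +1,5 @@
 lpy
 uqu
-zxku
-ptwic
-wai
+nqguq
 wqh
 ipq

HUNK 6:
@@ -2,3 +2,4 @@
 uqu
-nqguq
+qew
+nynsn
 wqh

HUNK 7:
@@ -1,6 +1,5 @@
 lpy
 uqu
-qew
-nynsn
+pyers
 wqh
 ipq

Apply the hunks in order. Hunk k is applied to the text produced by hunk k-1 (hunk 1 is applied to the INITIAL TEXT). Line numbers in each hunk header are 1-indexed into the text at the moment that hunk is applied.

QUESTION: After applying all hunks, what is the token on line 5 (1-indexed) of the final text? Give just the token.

Hunk 1: at line 1 remove [kdeh,qqw] add [tlhh,riehe,giyvw] -> 7 lines: lpy yvkuf tlhh riehe giyvw hwwp ipq
Hunk 2: at line 4 remove [giyvw,hwwp] add [lafj,wai,wqh] -> 8 lines: lpy yvkuf tlhh riehe lafj wai wqh ipq
Hunk 3: at line 1 remove [tlhh,riehe,lafj] add [ptwic] -> 6 lines: lpy yvkuf ptwic wai wqh ipq
Hunk 4: at line 1 remove [yvkuf] add [uqu,zxku] -> 7 lines: lpy uqu zxku ptwic wai wqh ipq
Hunk 5: at line 1 remove [zxku,ptwic,wai] add [nqguq] -> 5 lines: lpy uqu nqguq wqh ipq
Hunk 6: at line 2 remove [nqguq] add [qew,nynsn] -> 6 lines: lpy uqu qew nynsn wqh ipq
Hunk 7: at line 1 remove [qew,nynsn] add [pyers] -> 5 lines: lpy uqu pyers wqh ipq
Final line 5: ipq

Answer: ipq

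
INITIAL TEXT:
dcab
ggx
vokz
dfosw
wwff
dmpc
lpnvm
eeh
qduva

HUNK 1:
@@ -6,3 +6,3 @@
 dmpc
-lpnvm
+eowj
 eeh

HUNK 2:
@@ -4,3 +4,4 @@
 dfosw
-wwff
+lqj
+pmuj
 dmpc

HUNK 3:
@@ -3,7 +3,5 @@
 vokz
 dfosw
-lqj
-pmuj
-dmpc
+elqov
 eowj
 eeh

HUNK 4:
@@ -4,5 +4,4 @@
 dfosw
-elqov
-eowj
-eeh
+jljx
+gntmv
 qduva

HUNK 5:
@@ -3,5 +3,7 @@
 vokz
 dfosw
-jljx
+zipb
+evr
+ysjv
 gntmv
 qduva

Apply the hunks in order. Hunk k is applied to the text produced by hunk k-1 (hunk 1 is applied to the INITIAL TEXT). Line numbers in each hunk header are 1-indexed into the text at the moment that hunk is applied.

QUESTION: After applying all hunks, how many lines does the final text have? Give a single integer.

Hunk 1: at line 6 remove [lpnvm] add [eowj] -> 9 lines: dcab ggx vokz dfosw wwff dmpc eowj eeh qduva
Hunk 2: at line 4 remove [wwff] add [lqj,pmuj] -> 10 lines: dcab ggx vokz dfosw lqj pmuj dmpc eowj eeh qduva
Hunk 3: at line 3 remove [lqj,pmuj,dmpc] add [elqov] -> 8 lines: dcab ggx vokz dfosw elqov eowj eeh qduva
Hunk 4: at line 4 remove [elqov,eowj,eeh] add [jljx,gntmv] -> 7 lines: dcab ggx vokz dfosw jljx gntmv qduva
Hunk 5: at line 3 remove [jljx] add [zipb,evr,ysjv] -> 9 lines: dcab ggx vokz dfosw zipb evr ysjv gntmv qduva
Final line count: 9

Answer: 9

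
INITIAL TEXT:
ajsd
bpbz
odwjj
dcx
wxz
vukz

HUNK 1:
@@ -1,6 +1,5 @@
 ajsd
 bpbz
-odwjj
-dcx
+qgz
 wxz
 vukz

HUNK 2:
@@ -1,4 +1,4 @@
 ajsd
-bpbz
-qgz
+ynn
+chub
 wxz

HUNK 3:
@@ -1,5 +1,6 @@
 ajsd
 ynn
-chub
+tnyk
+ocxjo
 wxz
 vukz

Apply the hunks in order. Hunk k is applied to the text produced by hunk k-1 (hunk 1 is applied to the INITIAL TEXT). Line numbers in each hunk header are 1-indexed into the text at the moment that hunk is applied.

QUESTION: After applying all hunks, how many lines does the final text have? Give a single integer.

Answer: 6

Derivation:
Hunk 1: at line 1 remove [odwjj,dcx] add [qgz] -> 5 lines: ajsd bpbz qgz wxz vukz
Hunk 2: at line 1 remove [bpbz,qgz] add [ynn,chub] -> 5 lines: ajsd ynn chub wxz vukz
Hunk 3: at line 1 remove [chub] add [tnyk,ocxjo] -> 6 lines: ajsd ynn tnyk ocxjo wxz vukz
Final line count: 6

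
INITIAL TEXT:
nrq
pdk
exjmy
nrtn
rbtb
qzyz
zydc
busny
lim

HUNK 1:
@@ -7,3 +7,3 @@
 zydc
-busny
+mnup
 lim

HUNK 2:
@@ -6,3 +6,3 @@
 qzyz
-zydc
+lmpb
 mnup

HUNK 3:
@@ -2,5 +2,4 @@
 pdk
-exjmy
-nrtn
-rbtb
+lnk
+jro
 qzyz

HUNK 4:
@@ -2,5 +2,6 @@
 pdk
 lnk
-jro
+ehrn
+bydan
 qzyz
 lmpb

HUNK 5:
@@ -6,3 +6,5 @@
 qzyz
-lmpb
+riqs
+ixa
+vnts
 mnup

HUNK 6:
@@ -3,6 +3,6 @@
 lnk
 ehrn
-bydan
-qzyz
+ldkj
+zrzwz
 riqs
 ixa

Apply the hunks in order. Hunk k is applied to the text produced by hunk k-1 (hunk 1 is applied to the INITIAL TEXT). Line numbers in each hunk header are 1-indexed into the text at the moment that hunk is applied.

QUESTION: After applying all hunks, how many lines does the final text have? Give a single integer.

Answer: 11

Derivation:
Hunk 1: at line 7 remove [busny] add [mnup] -> 9 lines: nrq pdk exjmy nrtn rbtb qzyz zydc mnup lim
Hunk 2: at line 6 remove [zydc] add [lmpb] -> 9 lines: nrq pdk exjmy nrtn rbtb qzyz lmpb mnup lim
Hunk 3: at line 2 remove [exjmy,nrtn,rbtb] add [lnk,jro] -> 8 lines: nrq pdk lnk jro qzyz lmpb mnup lim
Hunk 4: at line 2 remove [jro] add [ehrn,bydan] -> 9 lines: nrq pdk lnk ehrn bydan qzyz lmpb mnup lim
Hunk 5: at line 6 remove [lmpb] add [riqs,ixa,vnts] -> 11 lines: nrq pdk lnk ehrn bydan qzyz riqs ixa vnts mnup lim
Hunk 6: at line 3 remove [bydan,qzyz] add [ldkj,zrzwz] -> 11 lines: nrq pdk lnk ehrn ldkj zrzwz riqs ixa vnts mnup lim
Final line count: 11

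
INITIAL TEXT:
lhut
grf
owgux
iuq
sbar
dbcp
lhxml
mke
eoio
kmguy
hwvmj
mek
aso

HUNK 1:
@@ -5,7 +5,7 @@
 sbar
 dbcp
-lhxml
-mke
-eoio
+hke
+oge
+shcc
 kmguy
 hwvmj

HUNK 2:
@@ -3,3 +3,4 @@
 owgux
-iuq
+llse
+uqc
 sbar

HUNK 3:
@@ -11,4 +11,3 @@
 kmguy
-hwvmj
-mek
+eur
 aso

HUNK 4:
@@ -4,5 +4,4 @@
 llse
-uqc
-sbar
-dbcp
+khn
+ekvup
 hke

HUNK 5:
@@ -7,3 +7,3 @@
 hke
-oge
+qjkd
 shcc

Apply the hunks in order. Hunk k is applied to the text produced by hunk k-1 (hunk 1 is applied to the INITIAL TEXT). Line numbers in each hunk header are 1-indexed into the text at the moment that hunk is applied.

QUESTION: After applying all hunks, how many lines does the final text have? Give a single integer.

Hunk 1: at line 5 remove [lhxml,mke,eoio] add [hke,oge,shcc] -> 13 lines: lhut grf owgux iuq sbar dbcp hke oge shcc kmguy hwvmj mek aso
Hunk 2: at line 3 remove [iuq] add [llse,uqc] -> 14 lines: lhut grf owgux llse uqc sbar dbcp hke oge shcc kmguy hwvmj mek aso
Hunk 3: at line 11 remove [hwvmj,mek] add [eur] -> 13 lines: lhut grf owgux llse uqc sbar dbcp hke oge shcc kmguy eur aso
Hunk 4: at line 4 remove [uqc,sbar,dbcp] add [khn,ekvup] -> 12 lines: lhut grf owgux llse khn ekvup hke oge shcc kmguy eur aso
Hunk 5: at line 7 remove [oge] add [qjkd] -> 12 lines: lhut grf owgux llse khn ekvup hke qjkd shcc kmguy eur aso
Final line count: 12

Answer: 12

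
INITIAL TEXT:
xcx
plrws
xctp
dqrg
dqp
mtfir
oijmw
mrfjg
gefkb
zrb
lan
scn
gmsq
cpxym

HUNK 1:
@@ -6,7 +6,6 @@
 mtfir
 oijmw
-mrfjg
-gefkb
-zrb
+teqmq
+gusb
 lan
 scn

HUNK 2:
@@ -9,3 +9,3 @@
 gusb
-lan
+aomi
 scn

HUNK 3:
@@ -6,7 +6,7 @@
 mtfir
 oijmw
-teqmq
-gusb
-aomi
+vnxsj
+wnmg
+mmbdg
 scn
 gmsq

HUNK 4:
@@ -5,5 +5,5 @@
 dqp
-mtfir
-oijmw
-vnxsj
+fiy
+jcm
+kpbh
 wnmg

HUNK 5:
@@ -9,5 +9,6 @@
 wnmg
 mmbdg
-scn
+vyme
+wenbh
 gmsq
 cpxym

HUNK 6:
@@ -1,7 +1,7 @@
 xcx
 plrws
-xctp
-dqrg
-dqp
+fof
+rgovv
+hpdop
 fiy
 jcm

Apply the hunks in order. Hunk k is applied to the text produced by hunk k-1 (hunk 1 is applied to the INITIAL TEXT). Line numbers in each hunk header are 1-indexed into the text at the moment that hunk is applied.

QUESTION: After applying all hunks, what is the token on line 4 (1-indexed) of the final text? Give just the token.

Answer: rgovv

Derivation:
Hunk 1: at line 6 remove [mrfjg,gefkb,zrb] add [teqmq,gusb] -> 13 lines: xcx plrws xctp dqrg dqp mtfir oijmw teqmq gusb lan scn gmsq cpxym
Hunk 2: at line 9 remove [lan] add [aomi] -> 13 lines: xcx plrws xctp dqrg dqp mtfir oijmw teqmq gusb aomi scn gmsq cpxym
Hunk 3: at line 6 remove [teqmq,gusb,aomi] add [vnxsj,wnmg,mmbdg] -> 13 lines: xcx plrws xctp dqrg dqp mtfir oijmw vnxsj wnmg mmbdg scn gmsq cpxym
Hunk 4: at line 5 remove [mtfir,oijmw,vnxsj] add [fiy,jcm,kpbh] -> 13 lines: xcx plrws xctp dqrg dqp fiy jcm kpbh wnmg mmbdg scn gmsq cpxym
Hunk 5: at line 9 remove [scn] add [vyme,wenbh] -> 14 lines: xcx plrws xctp dqrg dqp fiy jcm kpbh wnmg mmbdg vyme wenbh gmsq cpxym
Hunk 6: at line 1 remove [xctp,dqrg,dqp] add [fof,rgovv,hpdop] -> 14 lines: xcx plrws fof rgovv hpdop fiy jcm kpbh wnmg mmbdg vyme wenbh gmsq cpxym
Final line 4: rgovv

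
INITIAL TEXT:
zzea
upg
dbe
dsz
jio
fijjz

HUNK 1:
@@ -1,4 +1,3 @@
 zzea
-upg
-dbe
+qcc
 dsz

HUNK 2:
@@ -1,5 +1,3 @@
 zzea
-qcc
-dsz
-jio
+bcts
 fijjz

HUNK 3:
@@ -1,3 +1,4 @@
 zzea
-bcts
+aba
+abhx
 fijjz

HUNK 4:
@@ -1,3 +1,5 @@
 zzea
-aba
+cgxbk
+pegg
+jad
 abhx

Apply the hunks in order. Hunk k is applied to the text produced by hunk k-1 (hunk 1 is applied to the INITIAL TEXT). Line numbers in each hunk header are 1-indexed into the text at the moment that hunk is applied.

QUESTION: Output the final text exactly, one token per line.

Hunk 1: at line 1 remove [upg,dbe] add [qcc] -> 5 lines: zzea qcc dsz jio fijjz
Hunk 2: at line 1 remove [qcc,dsz,jio] add [bcts] -> 3 lines: zzea bcts fijjz
Hunk 3: at line 1 remove [bcts] add [aba,abhx] -> 4 lines: zzea aba abhx fijjz
Hunk 4: at line 1 remove [aba] add [cgxbk,pegg,jad] -> 6 lines: zzea cgxbk pegg jad abhx fijjz

Answer: zzea
cgxbk
pegg
jad
abhx
fijjz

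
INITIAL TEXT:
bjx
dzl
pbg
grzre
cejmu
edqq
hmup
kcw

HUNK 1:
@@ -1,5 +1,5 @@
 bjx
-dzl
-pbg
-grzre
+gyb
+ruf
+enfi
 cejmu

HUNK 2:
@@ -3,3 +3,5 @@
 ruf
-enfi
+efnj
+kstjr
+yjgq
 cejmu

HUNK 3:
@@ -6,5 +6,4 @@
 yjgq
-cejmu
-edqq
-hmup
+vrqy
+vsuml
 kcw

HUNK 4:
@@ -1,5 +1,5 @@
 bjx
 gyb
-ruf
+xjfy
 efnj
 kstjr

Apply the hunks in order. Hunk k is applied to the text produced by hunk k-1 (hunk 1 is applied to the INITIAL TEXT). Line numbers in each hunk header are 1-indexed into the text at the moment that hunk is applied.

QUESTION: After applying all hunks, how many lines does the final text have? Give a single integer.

Answer: 9

Derivation:
Hunk 1: at line 1 remove [dzl,pbg,grzre] add [gyb,ruf,enfi] -> 8 lines: bjx gyb ruf enfi cejmu edqq hmup kcw
Hunk 2: at line 3 remove [enfi] add [efnj,kstjr,yjgq] -> 10 lines: bjx gyb ruf efnj kstjr yjgq cejmu edqq hmup kcw
Hunk 3: at line 6 remove [cejmu,edqq,hmup] add [vrqy,vsuml] -> 9 lines: bjx gyb ruf efnj kstjr yjgq vrqy vsuml kcw
Hunk 4: at line 1 remove [ruf] add [xjfy] -> 9 lines: bjx gyb xjfy efnj kstjr yjgq vrqy vsuml kcw
Final line count: 9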